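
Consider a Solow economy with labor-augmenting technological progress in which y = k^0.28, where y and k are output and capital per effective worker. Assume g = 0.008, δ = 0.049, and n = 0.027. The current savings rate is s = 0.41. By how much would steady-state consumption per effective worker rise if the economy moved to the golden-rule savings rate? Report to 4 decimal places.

n + g + δ = 0.027 + 0.008 + 0.049 = 0.084.
Current steady state (s = 0.41): k* = (0.41/0.084)^(1/0.72) ≈ 9.0418, y* = 9.0418^0.28 ≈ 1.8525, c* = (1−0.41)·1.8525 ≈ 1.0930.
Maximizing c = f(k) − (n+g+δ)·k gives f'(k) = n+g+δ, i.e. 0.28·k^(0.28−1) = 0.084, so k_gold = (0.28/0.084)^(1/0.72) ≈ 5.3238.
y_gold = 5.3238^0.28 ≈ 1.5971, c_gold = y_gold − 0.084·k_gold ≈ 1.1499.
Gain: Δc = 1.1499 − 1.0930 ≈ 0.0570.

Δc ≈ 0.0570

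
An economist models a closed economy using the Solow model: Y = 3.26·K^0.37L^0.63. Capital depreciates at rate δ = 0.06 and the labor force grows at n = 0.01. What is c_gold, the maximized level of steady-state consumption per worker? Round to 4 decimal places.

c_gold ≈ 10.9308

n + δ = 0.01 + 0.06 = 0.07.
Golden rule sets MPK = n+δ: 0.37·3.26·k^(0.37−1) = 0.07, so k_gold = (0.37·3.26/0.07)^(1/0.63) ≈ 91.7096.
y_gold = 3.26·91.7096^0.37 ≈ 17.3505.
c_gold = y_gold − (n+δ)·k_gold = 17.3505 − 0.07·91.7096 ≈ 10.9308.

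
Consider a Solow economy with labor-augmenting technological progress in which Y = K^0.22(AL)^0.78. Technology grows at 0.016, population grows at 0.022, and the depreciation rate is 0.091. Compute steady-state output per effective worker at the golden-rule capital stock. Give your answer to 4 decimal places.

Capital per effective worker breaks even when investment replaces (n + g + δ)·k; here n + g + δ = 0.129.
At the golden rule the marginal product of capital equals n+g+δ: 0.22·k^(0.22−1) = 0.129. Solving, k_gold = (0.22/0.129)^(1/0.78) ≈ 1.9825.
Output: y_gold = k_gold^0.22 = 1.9825^0.22 ≈ 1.1625.

y_gold ≈ 1.1625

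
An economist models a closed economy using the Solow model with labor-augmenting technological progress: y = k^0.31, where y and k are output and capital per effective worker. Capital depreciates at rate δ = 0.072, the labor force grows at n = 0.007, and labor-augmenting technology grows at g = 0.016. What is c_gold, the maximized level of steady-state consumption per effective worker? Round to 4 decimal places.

c_gold ≈ 1.1739

The effective depreciation rate is n + g + δ = 0.007 + 0.016 + 0.072 = 0.095.
Setting f'(k) = n+g+δ gives 0.31·k^(0.31−1) = 0.095, hence k_gold = (0.31/0.095)^(1/0.69) ≈ 5.5514.
y_gold = 5.5514^0.31 ≈ 1.7012.
c_gold = y_gold − (n+g+δ)·k_gold = 1.7012 − 0.095·5.5514 ≈ 1.1739.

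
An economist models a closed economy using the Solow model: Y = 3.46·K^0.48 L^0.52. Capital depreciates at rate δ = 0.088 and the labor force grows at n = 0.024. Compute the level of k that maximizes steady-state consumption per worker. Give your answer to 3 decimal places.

Capital per worker breaks even when investment replaces (n + δ)·k; here n + δ = 0.112.
Golden rule sets MPK = n+δ: 0.48·3.46·k^(0.48−1) = 0.112, so k_gold = (0.48·3.46/0.112)^(1/0.52) ≈ 178.6957.

k_gold ≈ 178.696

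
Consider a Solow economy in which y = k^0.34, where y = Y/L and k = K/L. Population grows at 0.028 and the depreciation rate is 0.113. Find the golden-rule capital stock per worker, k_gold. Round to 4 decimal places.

n + δ = 0.028 + 0.113 = 0.141.
Setting f'(k) = n+δ gives 0.34·k^(0.34−1) = 0.141, hence k_gold = (0.34/0.141)^(1/0.66) ≈ 3.7947.

k_gold ≈ 3.7947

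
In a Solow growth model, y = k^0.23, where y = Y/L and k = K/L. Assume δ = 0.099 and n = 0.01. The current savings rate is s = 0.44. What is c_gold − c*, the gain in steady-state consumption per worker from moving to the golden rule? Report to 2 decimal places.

The effective depreciation rate is n + δ = 0.01 + 0.099 = 0.109.
Current steady state (s = 0.44): k* = (0.44/0.109)^(1/0.77) ≈ 6.1242, y* = 6.1242^0.23 ≈ 1.5171, c* = (1−0.44)·1.5171 ≈ 0.8496.
Golden rule sets MPK = n+δ: 0.23·k^(0.23−1) = 0.109, so k_gold = (0.23/0.109)^(1/0.77) ≈ 2.6374.
y_gold = 2.6374^0.23 ≈ 1.2499, c_gold = y_gold − 0.109·k_gold ≈ 0.9624.
Gain: Δc = 0.9624 − 0.8496 ≈ 0.1128.

Δc ≈ 0.11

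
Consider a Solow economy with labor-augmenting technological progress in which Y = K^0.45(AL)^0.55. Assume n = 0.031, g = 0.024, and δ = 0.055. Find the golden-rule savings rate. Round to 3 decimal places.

s_gold = 0.450

Capital per effective worker breaks even when investment replaces (n + g + δ)·k; here n + g + δ = 0.11.
At the golden rule MPK = n+g+δ, and in any Cobb-Douglas steady state s = (n+g+δ)·k/y = MPK·k/y = capital's share 0.45.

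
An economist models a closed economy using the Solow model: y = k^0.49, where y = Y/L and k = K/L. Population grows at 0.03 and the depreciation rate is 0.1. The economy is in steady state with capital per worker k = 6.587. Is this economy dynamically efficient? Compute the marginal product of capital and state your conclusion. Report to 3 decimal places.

n + δ = 0.03 + 0.1 = 0.13.
MPK = 0.49·k^(0.49−1) = 0.49·6.587^(-0.51) ≈ 0.1874.
MPK > 0.13, so the economy is dynamically efficient (under-saving).

dynamically efficient; MPK ≈ 0.187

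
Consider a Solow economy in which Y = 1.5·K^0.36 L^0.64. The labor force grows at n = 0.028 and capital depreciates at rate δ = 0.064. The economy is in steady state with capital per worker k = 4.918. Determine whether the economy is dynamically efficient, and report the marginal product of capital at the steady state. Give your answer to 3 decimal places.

Capital per worker breaks even when investment replaces (n + δ)·k; here n + δ = 0.092.
MPK = 0.36·1.5·k^(0.36−1) = 0.36·1.5·4.918^(-0.64) ≈ 0.1948.
MPK > 0.092, so the economy is dynamically efficient (under-saving).

dynamically efficient; MPK ≈ 0.195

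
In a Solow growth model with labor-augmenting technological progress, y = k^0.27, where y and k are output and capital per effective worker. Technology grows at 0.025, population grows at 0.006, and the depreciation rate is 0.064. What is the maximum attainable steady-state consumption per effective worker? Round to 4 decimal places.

c_gold ≈ 1.0743

n + g + δ = 0.006 + 0.025 + 0.064 = 0.095.
Golden rule sets MPK = n+g+δ: 0.27·k^(0.27−1) = 0.095, so k_gold = (0.27/0.095)^(1/0.73) ≈ 4.1824.
y_gold = 4.1824^0.27 ≈ 1.4716.
c_gold = y_gold − (n+g+δ)·k_gold = 1.4716 − 0.095·4.1824 ≈ 1.0743.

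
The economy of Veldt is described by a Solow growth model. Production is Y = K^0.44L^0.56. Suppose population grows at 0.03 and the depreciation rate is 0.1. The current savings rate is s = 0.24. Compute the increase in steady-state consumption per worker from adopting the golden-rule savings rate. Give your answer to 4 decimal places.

Δc ≈ 0.2293

Break-even investment rate: n + δ = 0.03 + 0.1 = 0.13.
Current steady state (s = 0.24): k* = (0.24/0.13)^(1/0.56) ≈ 2.9887, y* = 2.9887^0.44 ≈ 1.6189, c* = (1−0.24)·1.6189 ≈ 1.2303.
Golden rule sets MPK = n+δ: 0.44·k^(0.44−1) = 0.13, so k_gold = (0.44/0.13)^(1/0.56) ≈ 8.8217.
y_gold = 8.8217^0.44 ≈ 2.6064, c_gold = y_gold − 0.13·k_gold ≈ 1.4596.
Gain: Δc = 1.4596 − 1.2303 ≈ 0.2293.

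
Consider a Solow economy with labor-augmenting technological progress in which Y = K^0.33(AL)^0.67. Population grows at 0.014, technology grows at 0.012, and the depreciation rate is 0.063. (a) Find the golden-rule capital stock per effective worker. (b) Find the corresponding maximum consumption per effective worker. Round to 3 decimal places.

Break-even investment rate: n + g + δ = 0.014 + 0.012 + 0.063 = 0.089.
Golden rule sets MPK = n+g+δ: 0.33·k^(0.33−1) = 0.089, so k_gold = (0.33/0.089)^(1/0.67) ≈ 7.0703.
y_gold = 7.0703^0.33 ≈ 1.9068; c_gold = y_gold − 0.089·k_gold ≈ 1.2776.

(a) k_gold ≈ 7.070; (b) c_gold ≈ 1.278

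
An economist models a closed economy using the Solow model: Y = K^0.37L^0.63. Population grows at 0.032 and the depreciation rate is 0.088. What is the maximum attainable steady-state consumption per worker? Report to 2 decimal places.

c_gold ≈ 1.22

Capital per worker breaks even when investment replaces (n + δ)·k; here n + δ = 0.12.
At the golden rule the marginal product of capital equals n+δ: 0.37·k^(0.37−1) = 0.12. Solving, k_gold = (0.37/0.12)^(1/0.63) ≈ 5.9734.
y_gold = 5.9734^0.37 ≈ 1.9373.
c_gold = y_gold − (n+δ)·k_gold = 1.9373 − 0.12·5.9734 ≈ 1.2205.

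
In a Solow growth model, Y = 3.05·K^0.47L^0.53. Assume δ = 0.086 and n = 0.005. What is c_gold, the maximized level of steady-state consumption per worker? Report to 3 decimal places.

The effective depreciation rate is n + δ = 0.005 + 0.086 = 0.091.
At the golden rule the marginal product of capital equals n+δ: 0.47·3.05·k^(0.47−1) = 0.091. Solving, k_gold = (0.47·3.05/0.091)^(1/0.53) ≈ 181.6197.
y_gold = 3.05·181.6197^0.47 ≈ 35.1647.
c_gold = y_gold − (n+δ)·k_gold = 35.1647 − 0.091·181.6197 ≈ 18.6373.

c_gold ≈ 18.637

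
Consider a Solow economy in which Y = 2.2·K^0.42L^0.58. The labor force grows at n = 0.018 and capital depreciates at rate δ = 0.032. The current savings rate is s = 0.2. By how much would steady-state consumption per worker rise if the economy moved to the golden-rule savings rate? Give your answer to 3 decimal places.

Δc ≈ 2.046

Break-even investment rate: n + δ = 0.018 + 0.032 = 0.05.
Current steady state (s = 0.2): k* = (0.2·2.2/0.05)^(1/0.58) ≈ 42.5029, y* = 2.2·42.5029^0.42 ≈ 10.6257, c* = (1−0.2)·10.6257 ≈ 8.5006.
At the golden rule the marginal product of capital equals n+δ: 0.42·2.2·k^(0.42−1) = 0.05. Solving, k_gold = (0.42·2.2/0.05)^(1/0.58) ≈ 152.7457.
y_gold = 2.2·152.7457^0.42 ≈ 18.1840, c_gold = y_gold − 0.05·k_gold ≈ 10.5467.
Gain: Δc = 10.5467 − 8.5006 ≈ 2.0461.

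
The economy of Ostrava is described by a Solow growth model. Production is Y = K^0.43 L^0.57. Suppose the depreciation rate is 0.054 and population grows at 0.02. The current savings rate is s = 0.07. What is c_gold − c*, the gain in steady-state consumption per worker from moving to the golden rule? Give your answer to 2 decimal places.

Δc ≈ 1.26

n + δ = 0.02 + 0.054 = 0.074.
Current steady state (s = 0.07): k* = (0.07/0.074)^(1/0.57) ≈ 0.9071, y* = 0.9071^0.43 ≈ 0.9589, c* = (1−0.07)·0.9589 ≈ 0.8918.
Setting f'(k) = n+δ gives 0.43·k^(0.43−1) = 0.074, hence k_gold = (0.43/0.074)^(1/0.57) ≈ 21.9162.
y_gold = 21.9162^0.43 ≈ 3.7716, c_gold = y_gold − 0.074·k_gold ≈ 2.1498.
Gain: Δc = 2.1498 − 0.8918 ≈ 1.2580.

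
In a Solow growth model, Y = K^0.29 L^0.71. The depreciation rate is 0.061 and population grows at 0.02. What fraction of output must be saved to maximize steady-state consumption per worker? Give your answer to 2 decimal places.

s_gold = 0.29

n + δ = 0.02 + 0.061 = 0.081.
At the golden rule MPK = n+δ, and in any Cobb-Douglas steady state s = (n+δ)·k/y = MPK·k/y = capital's share 0.29.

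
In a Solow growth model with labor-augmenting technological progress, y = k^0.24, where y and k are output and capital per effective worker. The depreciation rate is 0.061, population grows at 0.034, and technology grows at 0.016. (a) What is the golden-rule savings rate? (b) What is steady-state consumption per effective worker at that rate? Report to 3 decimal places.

Break-even investment rate: n + g + δ = 0.034 + 0.016 + 0.061 = 0.111.
For Cobb-Douglas, s_gold equals capital's share: s_gold = 0.24.
Setting f'(k) = n+g+δ gives 0.24·k^(0.24−1) = 0.111, hence k_gold = (0.24/0.111)^(1/0.76) ≈ 2.7583.
y_gold = 2.7583^0.24 ≈ 1.2757; c_gold = (1−0.24)·y_gold ≈ 0.9695.

(a) s_gold = 0.240; (b) c_gold ≈ 0.970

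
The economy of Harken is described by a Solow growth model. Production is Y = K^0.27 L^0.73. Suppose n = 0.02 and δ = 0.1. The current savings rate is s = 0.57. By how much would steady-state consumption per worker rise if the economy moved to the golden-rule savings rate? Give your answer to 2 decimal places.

n + δ = 0.02 + 0.1 = 0.12.
Current steady state (s = 0.57): k* = (0.57/0.12)^(1/0.73) ≈ 8.4524, y* = 8.4524^0.27 ≈ 1.7794, c* = (1−0.57)·1.7794 ≈ 0.7652.
Golden rule sets MPK = n+δ: 0.27·k^(0.27−1) = 0.12, so k_gold = (0.27/0.12)^(1/0.73) ≈ 3.0370.
y_gold = 3.0370^0.27 ≈ 1.3498, c_gold = y_gold − 0.12·k_gold ≈ 0.9853.
Gain: Δc = 0.9853 − 0.7652 ≈ 0.2202.

Δc ≈ 0.22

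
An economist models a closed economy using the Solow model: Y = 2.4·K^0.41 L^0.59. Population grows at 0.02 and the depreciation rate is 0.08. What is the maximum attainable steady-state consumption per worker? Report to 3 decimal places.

c_gold ≈ 6.936

n + δ = 0.02 + 0.08 = 0.1.
Maximizing c = f(k) − (n+δ)·k gives f'(k) = n+δ, i.e. 0.41·2.4·k^(0.41−1) = 0.1, so k_gold = (0.41·2.4/0.1)^(1/0.59) ≈ 48.1995.
y_gold = 2.4·48.1995^0.41 ≈ 11.7560.
c_gold = y_gold − (n+δ)·k_gold = 11.7560 − 0.1·48.1995 ≈ 6.9360.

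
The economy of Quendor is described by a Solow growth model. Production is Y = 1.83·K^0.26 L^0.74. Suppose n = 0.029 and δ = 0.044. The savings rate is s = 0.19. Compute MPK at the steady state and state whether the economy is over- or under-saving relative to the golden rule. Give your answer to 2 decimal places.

under-saving; MPK ≈ 0.10

Break-even investment rate: n + δ = 0.029 + 0.044 = 0.073.
Steady-state k*: s·A·k^0.26 = 0.073·k gives k* = (0.19·1.83/0.073)^(1/0.74) ≈ 8.2425.
MPK = 0.26·1.83·8.2425^(-0.74) ≈ 0.0999.
MPK > n+δ = 0.073, so the economy is dynamically efficient (under-saving).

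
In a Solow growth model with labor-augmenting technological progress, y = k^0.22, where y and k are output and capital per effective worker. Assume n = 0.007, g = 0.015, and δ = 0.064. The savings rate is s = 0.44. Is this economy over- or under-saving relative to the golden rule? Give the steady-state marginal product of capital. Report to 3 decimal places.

n + g + δ = 0.007 + 0.015 + 0.064 = 0.086.
Steady-state k*: s·k^0.22 = 0.086·k gives k* = (0.44/0.086)^(1/0.78) ≈ 8.1080.
MPK = 0.22·8.1080^(-0.78) ≈ 0.0430.
MPK < n+g+δ = 0.086, so the economy is dynamically inefficient (over-saving).

over-saving; MPK ≈ 0.043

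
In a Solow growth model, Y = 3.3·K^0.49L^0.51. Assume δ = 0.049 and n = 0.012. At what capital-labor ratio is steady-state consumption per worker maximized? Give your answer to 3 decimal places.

Capital per worker breaks even when investment replaces (n + δ)·k; here n + δ = 0.061.
Setting f'(k) = n+δ gives 0.49·3.3·k^(0.49−1) = 0.061, hence k_gold = (0.49·3.3/0.061)^(1/0.51) ≈ 617.9332.

k_gold ≈ 617.933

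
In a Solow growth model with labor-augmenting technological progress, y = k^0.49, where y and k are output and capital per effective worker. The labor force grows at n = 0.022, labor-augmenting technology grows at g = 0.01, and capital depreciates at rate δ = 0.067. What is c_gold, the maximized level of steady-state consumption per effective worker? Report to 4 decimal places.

n + g + δ = 0.022 + 0.01 + 0.067 = 0.099.
Golden rule sets MPK = n+g+δ: 0.49·k^(0.49−1) = 0.099, so k_gold = (0.49/0.099)^(1/0.51) ≈ 23.0083.
y_gold = 23.0083^0.49 ≈ 4.6486.
c_gold = y_gold − (n+g+δ)·k_gold = 4.6486 − 0.099·23.0083 ≈ 2.3708.

c_gold ≈ 2.3708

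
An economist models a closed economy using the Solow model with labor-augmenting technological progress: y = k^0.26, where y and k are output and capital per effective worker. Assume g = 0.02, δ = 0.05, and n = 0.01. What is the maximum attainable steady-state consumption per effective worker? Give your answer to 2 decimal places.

c_gold ≈ 1.12

n + g + δ = 0.01 + 0.02 + 0.05 = 0.08.
Setting f'(k) = n+g+δ gives 0.26·k^(0.26−1) = 0.08, hence k_gold = (0.26/0.08)^(1/0.74) ≈ 4.9174.
y_gold = 4.9174^0.26 ≈ 1.5130.
c_gold = y_gold − (n+g+δ)·k_gold = 1.5130 − 0.08·4.9174 ≈ 1.1197.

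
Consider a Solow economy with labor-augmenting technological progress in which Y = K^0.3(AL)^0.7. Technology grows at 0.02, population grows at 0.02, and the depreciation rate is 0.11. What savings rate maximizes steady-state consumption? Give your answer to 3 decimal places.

s_gold = 0.300

n + g + δ = 0.02 + 0.02 + 0.11 = 0.15.
At the golden rule MPK = n+g+δ, and in any Cobb-Douglas steady state s = (n+g+δ)·k/y = MPK·k/y = capital's share 0.3.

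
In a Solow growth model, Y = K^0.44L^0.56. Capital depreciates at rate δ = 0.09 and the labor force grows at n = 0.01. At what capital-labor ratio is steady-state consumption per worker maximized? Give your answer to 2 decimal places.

k_gold ≈ 14.09

The effective depreciation rate is n + δ = 0.01 + 0.09 = 0.1.
Golden rule sets MPK = n+δ: 0.44·k^(0.44−1) = 0.1, so k_gold = (0.44/0.1)^(1/0.56) ≈ 14.0936.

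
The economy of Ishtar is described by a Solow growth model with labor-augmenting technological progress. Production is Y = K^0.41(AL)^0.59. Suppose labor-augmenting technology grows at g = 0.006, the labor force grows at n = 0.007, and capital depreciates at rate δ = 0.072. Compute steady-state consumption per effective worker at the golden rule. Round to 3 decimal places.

c_gold ≈ 1.761

Break-even investment rate: n + g + δ = 0.007 + 0.006 + 0.072 = 0.085.
Maximizing c = f(k) − (n+g+δ)·k gives f'(k) = n+g+δ, i.e. 0.41·k^(0.41−1) = 0.085, so k_gold = (0.41/0.085)^(1/0.59) ≈ 14.3961.
y_gold = 14.3961^0.41 ≈ 2.9846.
c_gold = y_gold − (n+g+δ)·k_gold = 2.9846 − 0.085·14.3961 ≈ 1.7609.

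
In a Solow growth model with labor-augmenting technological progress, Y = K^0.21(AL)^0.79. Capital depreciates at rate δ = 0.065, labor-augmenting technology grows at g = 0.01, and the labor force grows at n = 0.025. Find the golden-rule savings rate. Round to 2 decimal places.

s_gold = 0.21

Break-even investment rate: n + g + δ = 0.025 + 0.01 + 0.065 = 0.1.
At the golden rule MPK = n+g+δ, and in any Cobb-Douglas steady state s = (n+g+δ)·k/y = MPK·k/y = capital's share 0.21.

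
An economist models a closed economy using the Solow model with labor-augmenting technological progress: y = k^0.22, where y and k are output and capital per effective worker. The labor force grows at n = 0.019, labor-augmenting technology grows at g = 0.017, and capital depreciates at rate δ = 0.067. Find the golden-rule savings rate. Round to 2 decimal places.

s_gold = 0.22

The effective depreciation rate is n + g + δ = 0.019 + 0.017 + 0.067 = 0.103.
At the golden rule MPK = n+g+δ, and in any Cobb-Douglas steady state s = (n+g+δ)·k/y = MPK·k/y = capital's share 0.22.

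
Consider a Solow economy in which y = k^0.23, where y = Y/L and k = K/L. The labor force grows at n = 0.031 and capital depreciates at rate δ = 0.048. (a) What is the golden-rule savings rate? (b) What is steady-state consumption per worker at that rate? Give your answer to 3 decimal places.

Break-even investment rate: n + δ = 0.031 + 0.048 = 0.079.
For Cobb-Douglas, s_gold equals capital's share: s_gold = 0.23.
At the golden rule the marginal product of capital equals n+δ: 0.23·k^(0.23−1) = 0.079. Solving, k_gold = (0.23/0.079)^(1/0.77) ≈ 4.0062.
y_gold = 4.0062^0.23 ≈ 1.3760; c_gold = (1−0.23)·y_gold ≈ 1.0595.

(a) s_gold = 0.230; (b) c_gold ≈ 1.060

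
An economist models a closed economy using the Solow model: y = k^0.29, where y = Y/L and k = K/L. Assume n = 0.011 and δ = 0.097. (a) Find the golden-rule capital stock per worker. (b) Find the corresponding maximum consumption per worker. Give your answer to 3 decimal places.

Break-even investment rate: n + δ = 0.011 + 0.097 = 0.108.
Setting f'(k) = n+δ gives 0.29·k^(0.29−1) = 0.108, hence k_gold = (0.29/0.108)^(1/0.71) ≈ 4.0197.
y_gold = 4.0197^0.29 ≈ 1.4970; c_gold = y_gold − 0.108·k_gold ≈ 1.0629.

(a) k_gold ≈ 4.020; (b) c_gold ≈ 1.063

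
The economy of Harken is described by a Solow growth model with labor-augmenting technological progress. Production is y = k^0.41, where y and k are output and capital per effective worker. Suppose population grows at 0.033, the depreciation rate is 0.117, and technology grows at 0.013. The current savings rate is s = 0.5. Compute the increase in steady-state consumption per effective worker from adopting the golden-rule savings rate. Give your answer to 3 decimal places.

n + g + δ = 0.033 + 0.013 + 0.117 = 0.163.
Current steady state (s = 0.5): k* = (0.5/0.163)^(1/0.59) ≈ 6.6843, y* = 6.6843^0.41 ≈ 2.1791, c* = (1−0.5)·2.1791 ≈ 1.0895.
Golden rule sets MPK = n+g+δ: 0.41·k^(0.41−1) = 0.163, so k_gold = (0.41/0.163)^(1/0.59) ≈ 4.7750.
y_gold = 4.7750^0.41 ≈ 1.8984, c_gold = y_gold − 0.163·k_gold ≈ 1.1200.
Gain: Δc = 1.1200 − 1.0895 ≈ 0.0305.

Δc ≈ 0.030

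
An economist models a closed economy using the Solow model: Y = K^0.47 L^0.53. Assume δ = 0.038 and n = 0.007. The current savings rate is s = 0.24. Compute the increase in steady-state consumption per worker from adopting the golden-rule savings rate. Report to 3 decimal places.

Capital per worker breaks even when investment replaces (n + δ)·k; here n + δ = 0.045.
Current steady state (s = 0.24): k* = (0.24/0.045)^(1/0.53) ≈ 23.5340, y* = 23.5340^0.47 ≈ 4.4126, c* = (1−0.24)·4.4126 ≈ 3.3536.
Maximizing c = f(k) − (n+δ)·k gives f'(k) = n+δ, i.e. 0.47·k^(0.47−1) = 0.045, so k_gold = (0.47/0.045)^(1/0.53) ≈ 83.6421.
y_gold = 83.6421^0.47 ≈ 8.0083, c_gold = y_gold − 0.045·k_gold ≈ 4.2444.
Gain: Δc = 4.2444 − 3.3536 ≈ 0.8908.

Δc ≈ 0.891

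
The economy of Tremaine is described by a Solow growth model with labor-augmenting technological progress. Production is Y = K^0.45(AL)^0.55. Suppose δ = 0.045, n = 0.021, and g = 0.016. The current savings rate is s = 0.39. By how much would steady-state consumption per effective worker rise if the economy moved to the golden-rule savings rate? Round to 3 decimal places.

Δc ≈ 0.030

Break-even investment rate: n + g + δ = 0.021 + 0.016 + 0.045 = 0.082.
Current steady state (s = 0.39): k* = (0.39/0.082)^(1/0.55) ≈ 17.0359, y* = 17.0359^0.45 ≈ 3.5819, c* = (1−0.39)·3.5819 ≈ 2.1850.
Golden rule sets MPK = n+g+δ: 0.45·k^(0.45−1) = 0.082, so k_gold = (0.45/0.082)^(1/0.55) ≈ 22.0984.
y_gold = 22.0984^0.45 ≈ 4.0268, c_gold = y_gold − 0.082·k_gold ≈ 2.2148.
Gain: Δc = 2.2148 − 2.1850 ≈ 0.0298.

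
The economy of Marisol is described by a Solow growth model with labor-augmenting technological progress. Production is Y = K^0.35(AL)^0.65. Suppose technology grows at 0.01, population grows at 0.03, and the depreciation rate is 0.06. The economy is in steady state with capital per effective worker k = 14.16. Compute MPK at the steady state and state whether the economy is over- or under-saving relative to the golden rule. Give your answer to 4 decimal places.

over-saving; MPK ≈ 0.0625

n + g + δ = 0.03 + 0.01 + 0.06 = 0.1.
MPK = 0.35·k^(0.35−1) = 0.35·14.16^(-0.65) ≈ 0.0625.
MPK < 0.1, so the economy is dynamically inefficient (over-saving).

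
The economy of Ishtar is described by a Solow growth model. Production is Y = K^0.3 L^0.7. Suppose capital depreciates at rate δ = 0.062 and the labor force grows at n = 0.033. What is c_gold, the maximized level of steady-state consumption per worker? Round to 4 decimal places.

c_gold ≈ 1.1458

n + δ = 0.033 + 0.062 = 0.095.
Golden rule sets MPK = n+δ: 0.3·k^(0.3−1) = 0.095, so k_gold = (0.3/0.095)^(1/0.7) ≈ 5.1692.
y_gold = 5.1692^0.3 ≈ 1.6369.
c_gold = y_gold − (n+δ)·k_gold = 1.6369 − 0.095·5.1692 ≈ 1.1458.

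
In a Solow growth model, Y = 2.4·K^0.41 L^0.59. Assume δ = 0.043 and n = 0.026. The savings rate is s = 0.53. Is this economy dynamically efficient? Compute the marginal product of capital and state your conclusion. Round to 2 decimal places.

Capital per worker breaks even when investment replaces (n + δ)·k; here n + δ = 0.069.
Steady-state k*: s·A·k^0.41 = 0.069·k gives k* = (0.53·2.4/0.069)^(1/0.59) ≈ 139.6848.
MPK = 0.41·2.4·139.6848^(-0.59) ≈ 0.0534.
MPK < n+δ = 0.069, so the economy is dynamically inefficient (over-saving).

dynamically inefficient; MPK ≈ 0.05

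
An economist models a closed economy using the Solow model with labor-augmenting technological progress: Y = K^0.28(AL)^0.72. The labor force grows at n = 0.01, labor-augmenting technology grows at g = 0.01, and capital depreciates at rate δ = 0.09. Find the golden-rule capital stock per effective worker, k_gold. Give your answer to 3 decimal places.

The effective depreciation rate is n + g + δ = 0.01 + 0.01 + 0.09 = 0.11.
Maximizing c = f(k) − (n+g+δ)·k gives f'(k) = n+g+δ, i.e. 0.28·k^(0.28−1) = 0.11, so k_gold = (0.28/0.11)^(1/0.72) ≈ 3.6607.

k_gold ≈ 3.661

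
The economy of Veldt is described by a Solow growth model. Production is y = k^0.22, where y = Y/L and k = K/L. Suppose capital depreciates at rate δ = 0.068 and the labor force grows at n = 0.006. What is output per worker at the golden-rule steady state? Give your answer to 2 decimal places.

Break-even investment rate: n + δ = 0.006 + 0.068 = 0.074.
Maximizing c = f(k) − (n+δ)·k gives f'(k) = n+δ, i.e. 0.22·k^(0.22−1) = 0.074, so k_gold = (0.22/0.074)^(1/0.78) ≈ 4.0425.
Output: y_gold = k_gold^0.22 = 4.0425^0.22 ≈ 1.3598.

y_gold ≈ 1.36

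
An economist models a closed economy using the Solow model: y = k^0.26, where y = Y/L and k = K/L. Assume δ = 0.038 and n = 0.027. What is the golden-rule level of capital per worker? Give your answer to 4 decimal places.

The effective depreciation rate is n + δ = 0.027 + 0.038 = 0.065.
Golden rule sets MPK = n+δ: 0.26·k^(0.26−1) = 0.065, so k_gold = (0.26/0.065)^(1/0.74) ≈ 6.5102.

k_gold ≈ 6.5102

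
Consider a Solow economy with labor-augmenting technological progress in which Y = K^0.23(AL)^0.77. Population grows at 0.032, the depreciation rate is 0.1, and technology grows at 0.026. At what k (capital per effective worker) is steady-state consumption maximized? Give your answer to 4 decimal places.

k_gold ≈ 1.6285

Capital per effective worker breaks even when investment replaces (n + g + δ)·k; here n + g + δ = 0.158.
At the golden rule the marginal product of capital equals n+g+δ: 0.23·k^(0.23−1) = 0.158. Solving, k_gold = (0.23/0.158)^(1/0.77) ≈ 1.6285.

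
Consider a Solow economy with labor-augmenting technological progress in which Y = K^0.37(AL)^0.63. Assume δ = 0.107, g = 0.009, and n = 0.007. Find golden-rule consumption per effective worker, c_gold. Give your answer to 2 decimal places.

Break-even investment rate: n + g + δ = 0.007 + 0.009 + 0.107 = 0.123.
Maximizing c = f(k) − (n+g+δ)·k gives f'(k) = n+g+δ, i.e. 0.37·k^(0.37−1) = 0.123, so k_gold = (0.37/0.123)^(1/0.63) ≈ 5.7438.
y_gold = 5.7438^0.37 ≈ 1.9094.
c_gold = y_gold − (n+g+δ)·k_gold = 1.9094 − 0.123·5.7438 ≈ 1.2029.

c_gold ≈ 1.20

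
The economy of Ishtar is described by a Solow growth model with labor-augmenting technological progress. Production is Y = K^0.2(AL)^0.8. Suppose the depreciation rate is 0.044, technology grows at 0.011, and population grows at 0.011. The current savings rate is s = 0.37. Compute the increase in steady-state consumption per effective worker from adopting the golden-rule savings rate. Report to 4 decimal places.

The effective depreciation rate is n + g + δ = 0.011 + 0.011 + 0.044 = 0.066.
Current steady state (s = 0.37): k* = (0.37/0.066)^(1/0.8) ≈ 8.6263, y* = 8.6263^0.2 ≈ 1.5387, c* = (1−0.37)·1.5387 ≈ 0.9694.
Maximizing c = f(k) − (n+g+δ)·k gives f'(k) = n+g+δ, i.e. 0.2·k^(0.2−1) = 0.066, so k_gold = (0.2/0.066)^(1/0.8) ≈ 3.9981.
y_gold = 3.9981^0.2 ≈ 1.3194, c_gold = y_gold − 0.066·k_gold ≈ 1.0555.
Gain: Δc = 1.0555 − 0.9694 ≈ 0.0861.

Δc ≈ 0.0861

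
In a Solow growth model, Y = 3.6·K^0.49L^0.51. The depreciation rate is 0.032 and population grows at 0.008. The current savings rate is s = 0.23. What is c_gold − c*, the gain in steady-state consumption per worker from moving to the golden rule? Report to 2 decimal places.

Δc ≈ 18.84

The effective depreciation rate is n + δ = 0.008 + 0.032 = 0.04.
Current steady state (s = 0.23): k* = (0.23·3.6/0.04)^(1/0.51) ≈ 380.4819, y* = 3.6·380.4819^0.49 ≈ 66.1708, c* = (1−0.23)·66.1708 ≈ 50.9515.
At the golden rule the marginal product of capital equals n+δ: 0.49·3.6·k^(0.49−1) = 0.04. Solving, k_gold = (0.49·3.6/0.04)^(1/0.51) ≈ 1676.4453.
y_gold = 3.6·1676.4453^0.49 ≈ 136.8527, c_gold = y_gold − 0.04·k_gold ≈ 69.7949.
Gain: Δc = 69.7949 − 50.9515 ≈ 18.8434.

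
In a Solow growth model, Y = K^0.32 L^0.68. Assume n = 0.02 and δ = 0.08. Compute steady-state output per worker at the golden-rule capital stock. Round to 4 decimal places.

y_gold ≈ 1.7287

Break-even investment rate: n + δ = 0.02 + 0.08 = 0.1.
Maximizing c = f(k) − (n+δ)·k gives f'(k) = n+δ, i.e. 0.32·k^(0.32−1) = 0.1, so k_gold = (0.32/0.1)^(1/0.68) ≈ 5.5318.
Output: y_gold = k_gold^0.32 = 5.5318^0.32 ≈ 1.7287.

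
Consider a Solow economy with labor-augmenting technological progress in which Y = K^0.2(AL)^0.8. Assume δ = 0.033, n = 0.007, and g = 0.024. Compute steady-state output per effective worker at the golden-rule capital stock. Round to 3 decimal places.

y_gold ≈ 1.330

n + g + δ = 0.007 + 0.024 + 0.033 = 0.064.
Setting f'(k) = n+g+δ gives 0.2·k^(0.2−1) = 0.064, hence k_gold = (0.2/0.064)^(1/0.8) ≈ 4.1549.
Output: y_gold = k_gold^0.2 = 4.1549^0.2 ≈ 1.3296.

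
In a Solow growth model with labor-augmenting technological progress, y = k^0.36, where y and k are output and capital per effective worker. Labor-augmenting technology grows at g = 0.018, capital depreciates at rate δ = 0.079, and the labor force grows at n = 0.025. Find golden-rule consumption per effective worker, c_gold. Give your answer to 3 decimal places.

n + g + δ = 0.025 + 0.018 + 0.079 = 0.122.
Golden rule sets MPK = n+g+δ: 0.36·k^(0.36−1) = 0.122, so k_gold = (0.36/0.122)^(1/0.64) ≈ 5.4236.
y_gold = 5.4236^0.36 ≈ 1.8380.
c_gold = y_gold − (n+g+δ)·k_gold = 1.8380 − 0.122·5.4236 ≈ 1.1763.

c_gold ≈ 1.176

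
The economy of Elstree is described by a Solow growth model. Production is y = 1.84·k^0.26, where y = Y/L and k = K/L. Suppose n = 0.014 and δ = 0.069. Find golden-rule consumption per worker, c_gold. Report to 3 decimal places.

Capital per worker breaks even when investment replaces (n + δ)·k; here n + δ = 0.083.
Setting f'(k) = n+δ gives 0.26·1.84·k^(0.26−1) = 0.083, hence k_gold = (0.26·1.84/0.083)^(1/0.74) ≈ 10.6657.
y_gold = 1.84·10.6657^0.26 ≈ 3.4048.
c_gold = y_gold − (n+δ)·k_gold = 3.4048 − 0.083·10.6657 ≈ 2.5196.

c_gold ≈ 2.520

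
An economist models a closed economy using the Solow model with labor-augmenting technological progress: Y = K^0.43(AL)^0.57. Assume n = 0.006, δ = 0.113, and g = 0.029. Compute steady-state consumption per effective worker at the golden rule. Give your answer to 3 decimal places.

c_gold ≈ 1.274

Capital per effective worker breaks even when investment replaces (n + g + δ)·k; here n + g + δ = 0.148.
Golden rule sets MPK = n+g+δ: 0.43·k^(0.43−1) = 0.148, so k_gold = (0.43/0.148)^(1/0.57) ≈ 6.4960.
y_gold = 6.4960^0.43 ≈ 2.2358.
c_gold = y_gold − (n+g+δ)·k_gold = 2.2358 − 0.148·6.4960 ≈ 1.2744.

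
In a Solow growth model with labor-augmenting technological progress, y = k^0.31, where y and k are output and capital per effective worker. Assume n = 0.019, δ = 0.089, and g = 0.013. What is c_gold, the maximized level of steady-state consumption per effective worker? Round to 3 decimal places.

Capital per effective worker breaks even when investment replaces (n + g + δ)·k; here n + g + δ = 0.121.
Maximizing c = f(k) − (n+g+δ)·k gives f'(k) = n+g+δ, i.e. 0.31·k^(0.31−1) = 0.121, so k_gold = (0.31/0.121)^(1/0.69) ≈ 3.9097.
y_gold = 3.9097^0.31 ≈ 1.5260.
c_gold = y_gold − (n+g+δ)·k_gold = 1.5260 − 0.121·3.9097 ≈ 1.0530.

c_gold ≈ 1.053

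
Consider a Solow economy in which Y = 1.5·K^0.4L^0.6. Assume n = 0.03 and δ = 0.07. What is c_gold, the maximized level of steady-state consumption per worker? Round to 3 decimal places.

n + δ = 0.03 + 0.07 = 0.1.
Golden rule sets MPK = n+δ: 0.4·1.5·k^(0.4−1) = 0.1, so k_gold = (0.4·1.5/0.1)^(1/0.6) ≈ 19.8116.
y_gold = 1.5·19.8116^0.4 ≈ 4.9529.
c_gold = y_gold − (n+δ)·k_gold = 4.9529 − 0.1·19.8116 ≈ 2.9717.

c_gold ≈ 2.972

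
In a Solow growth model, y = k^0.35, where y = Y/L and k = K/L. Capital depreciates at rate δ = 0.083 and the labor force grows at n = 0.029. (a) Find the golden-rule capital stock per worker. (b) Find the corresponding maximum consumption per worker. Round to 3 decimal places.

(a) k_gold ≈ 5.772; (b) c_gold ≈ 1.201

The effective depreciation rate is n + δ = 0.029 + 0.083 = 0.112.
Maximizing c = f(k) − (n+δ)·k gives f'(k) = n+δ, i.e. 0.35·k^(0.35−1) = 0.112, so k_gold = (0.35/0.112)^(1/0.65) ≈ 5.7718.
y_gold = 5.7718^0.35 ≈ 1.8470; c_gold = y_gold − 0.112·k_gold ≈ 1.2005.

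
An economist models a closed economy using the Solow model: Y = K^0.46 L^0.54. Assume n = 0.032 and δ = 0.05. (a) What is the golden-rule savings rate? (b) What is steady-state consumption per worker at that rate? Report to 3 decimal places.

(a) s_gold = 0.460; (b) c_gold ≈ 2.346

n + δ = 0.032 + 0.05 = 0.082.
For Cobb-Douglas, s_gold equals capital's share: s_gold = 0.46.
Golden rule sets MPK = n+δ: 0.46·k^(0.46−1) = 0.082, so k_gold = (0.46/0.082)^(1/0.54) ≈ 24.3744.
y_gold = 24.3744^0.46 ≈ 4.3450; c_gold = (1−0.46)·y_gold ≈ 2.3463.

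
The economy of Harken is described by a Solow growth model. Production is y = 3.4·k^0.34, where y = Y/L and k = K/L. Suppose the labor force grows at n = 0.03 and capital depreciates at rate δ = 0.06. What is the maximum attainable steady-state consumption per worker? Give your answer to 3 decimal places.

c_gold ≈ 8.359

n + δ = 0.03 + 0.06 = 0.09.
Setting f'(k) = n+δ gives 0.34·3.4·k^(0.34−1) = 0.09, hence k_gold = (0.34·3.4/0.09)^(1/0.66) ≈ 47.8489.
y_gold = 3.4·47.8489^0.34 ≈ 12.6659.
c_gold = y_gold − (n+δ)·k_gold = 12.6659 − 0.09·47.8489 ≈ 8.3595.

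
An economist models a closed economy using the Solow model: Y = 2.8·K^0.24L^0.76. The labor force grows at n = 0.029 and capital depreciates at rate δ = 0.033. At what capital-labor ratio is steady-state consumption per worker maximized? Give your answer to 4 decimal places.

k_gold ≈ 23.0045

n + δ = 0.029 + 0.033 = 0.062.
Setting f'(k) = n+δ gives 0.24·2.8·k^(0.24−1) = 0.062, hence k_gold = (0.24·2.8/0.062)^(1/0.76) ≈ 23.0045.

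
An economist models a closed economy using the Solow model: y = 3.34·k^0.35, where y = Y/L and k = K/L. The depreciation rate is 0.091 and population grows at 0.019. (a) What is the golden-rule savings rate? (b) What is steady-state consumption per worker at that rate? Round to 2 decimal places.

(a) s_gold = 0.35; (b) c_gold ≈ 7.75

The effective depreciation rate is n + δ = 0.019 + 0.091 = 0.11.
For Cobb-Douglas, s_gold equals capital's share: s_gold = 0.35.
Setting f'(k) = n+δ gives 0.35·3.34·k^(0.35−1) = 0.11, hence k_gold = (0.35·3.34/0.11)^(1/0.65) ≈ 37.9412.
y_gold = 3.34·37.9412^0.35 ≈ 11.9244; c_gold = (1−0.35)·y_gold ≈ 7.7508.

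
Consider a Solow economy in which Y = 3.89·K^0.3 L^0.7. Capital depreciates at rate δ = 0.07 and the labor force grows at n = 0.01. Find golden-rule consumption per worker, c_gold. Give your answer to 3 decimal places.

Break-even investment rate: n + δ = 0.01 + 0.07 = 0.08.
Setting f'(k) = n+δ gives 0.3·3.89·k^(0.3−1) = 0.08, hence k_gold = (0.3·3.89/0.08)^(1/0.7) ≈ 46.0076.
y_gold = 3.89·46.0076^0.3 ≈ 12.2687.
c_gold = y_gold − (n+δ)·k_gold = 12.2687 − 0.08·46.0076 ≈ 8.5881.

c_gold ≈ 8.588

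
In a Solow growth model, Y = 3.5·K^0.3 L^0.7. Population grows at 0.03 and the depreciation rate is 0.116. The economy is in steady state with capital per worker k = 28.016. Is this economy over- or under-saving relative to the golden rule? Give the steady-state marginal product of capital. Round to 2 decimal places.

n + δ = 0.03 + 0.116 = 0.146.
MPK = 0.3·3.5·k^(0.3−1) = 0.3·3.5·28.016^(-0.7) ≈ 0.1019.
MPK < 0.146, so the economy is dynamically inefficient (over-saving).

over-saving; MPK ≈ 0.10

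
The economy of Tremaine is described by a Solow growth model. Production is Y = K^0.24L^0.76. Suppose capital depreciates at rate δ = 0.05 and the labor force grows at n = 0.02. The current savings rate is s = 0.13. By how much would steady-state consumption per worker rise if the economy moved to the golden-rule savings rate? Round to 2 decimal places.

n + δ = 0.02 + 0.05 = 0.07.
Current steady state (s = 0.13): k* = (0.13/0.07)^(1/0.76) ≈ 2.2581, y* = 2.2581^0.24 ≈ 1.2159, c* = (1−0.13)·1.2159 ≈ 1.0578.
Setting f'(k) = n+δ gives 0.24·k^(0.24−1) = 0.07, hence k_gold = (0.24/0.07)^(1/0.76) ≈ 5.0594.
y_gold = 5.0594^0.24 ≈ 1.4756, c_gold = y_gold − 0.07·k_gold ≈ 1.1215.
Gain: Δc = 1.1215 − 1.0578 ≈ 0.0637.

Δc ≈ 0.06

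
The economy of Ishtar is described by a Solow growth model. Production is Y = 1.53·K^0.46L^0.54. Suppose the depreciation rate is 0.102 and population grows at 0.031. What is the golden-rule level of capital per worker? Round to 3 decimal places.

The effective depreciation rate is n + δ = 0.031 + 0.102 = 0.133.
Setting f'(k) = n+δ gives 0.46·1.53·k^(0.46−1) = 0.133, hence k_gold = (0.46·1.53/0.133)^(1/0.54) ≈ 21.8774.

k_gold ≈ 21.877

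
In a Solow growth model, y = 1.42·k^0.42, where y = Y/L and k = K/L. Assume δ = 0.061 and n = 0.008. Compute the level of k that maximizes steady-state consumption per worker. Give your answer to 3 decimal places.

k_gold ≈ 41.208

Break-even investment rate: n + δ = 0.008 + 0.061 = 0.069.
Maximizing c = f(k) − (n+δ)·k gives f'(k) = n+δ, i.e. 0.42·1.42·k^(0.42−1) = 0.069, so k_gold = (0.42·1.42/0.069)^(1/0.58) ≈ 41.2079.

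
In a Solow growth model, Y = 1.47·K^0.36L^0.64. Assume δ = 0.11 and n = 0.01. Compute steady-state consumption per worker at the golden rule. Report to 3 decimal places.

c_gold ≈ 2.168

The effective depreciation rate is n + δ = 0.01 + 0.11 = 0.12.
Golden rule sets MPK = n+δ: 0.36·1.47·k^(0.36−1) = 0.12, so k_gold = (0.36·1.47/0.12)^(1/0.64) ≈ 10.1610.
y_gold = 1.47·10.1610^0.36 ≈ 3.3870.
c_gold = y_gold − (n+δ)·k_gold = 3.3870 − 0.12·10.1610 ≈ 2.1677.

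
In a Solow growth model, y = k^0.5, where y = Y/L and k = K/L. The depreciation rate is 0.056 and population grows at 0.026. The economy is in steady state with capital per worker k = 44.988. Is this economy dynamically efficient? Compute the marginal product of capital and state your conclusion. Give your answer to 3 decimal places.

Capital per worker breaks even when investment replaces (n + δ)·k; here n + δ = 0.082.
MPK = 0.5·k^(0.5−1) = 0.5·44.988^(-0.5) ≈ 0.0745.
MPK < 0.082, so the economy is dynamically inefficient (over-saving).

dynamically inefficient; MPK ≈ 0.075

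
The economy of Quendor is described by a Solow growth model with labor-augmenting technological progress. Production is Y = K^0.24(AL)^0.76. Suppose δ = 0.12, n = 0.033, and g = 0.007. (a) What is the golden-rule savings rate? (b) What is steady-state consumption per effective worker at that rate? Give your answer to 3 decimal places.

Break-even investment rate: n + g + δ = 0.033 + 0.007 + 0.12 = 0.16.
For Cobb-Douglas, s_gold equals capital's share: s_gold = 0.24.
At the golden rule the marginal product of capital equals n+g+δ: 0.24·k^(0.24−1) = 0.16. Solving, k_gold = (0.24/0.16)^(1/0.76) ≈ 1.7049.
y_gold = 1.7049^0.24 ≈ 1.1366; c_gold = (1−0.24)·y_gold ≈ 0.8638.

(a) s_gold = 0.240; (b) c_gold ≈ 0.864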